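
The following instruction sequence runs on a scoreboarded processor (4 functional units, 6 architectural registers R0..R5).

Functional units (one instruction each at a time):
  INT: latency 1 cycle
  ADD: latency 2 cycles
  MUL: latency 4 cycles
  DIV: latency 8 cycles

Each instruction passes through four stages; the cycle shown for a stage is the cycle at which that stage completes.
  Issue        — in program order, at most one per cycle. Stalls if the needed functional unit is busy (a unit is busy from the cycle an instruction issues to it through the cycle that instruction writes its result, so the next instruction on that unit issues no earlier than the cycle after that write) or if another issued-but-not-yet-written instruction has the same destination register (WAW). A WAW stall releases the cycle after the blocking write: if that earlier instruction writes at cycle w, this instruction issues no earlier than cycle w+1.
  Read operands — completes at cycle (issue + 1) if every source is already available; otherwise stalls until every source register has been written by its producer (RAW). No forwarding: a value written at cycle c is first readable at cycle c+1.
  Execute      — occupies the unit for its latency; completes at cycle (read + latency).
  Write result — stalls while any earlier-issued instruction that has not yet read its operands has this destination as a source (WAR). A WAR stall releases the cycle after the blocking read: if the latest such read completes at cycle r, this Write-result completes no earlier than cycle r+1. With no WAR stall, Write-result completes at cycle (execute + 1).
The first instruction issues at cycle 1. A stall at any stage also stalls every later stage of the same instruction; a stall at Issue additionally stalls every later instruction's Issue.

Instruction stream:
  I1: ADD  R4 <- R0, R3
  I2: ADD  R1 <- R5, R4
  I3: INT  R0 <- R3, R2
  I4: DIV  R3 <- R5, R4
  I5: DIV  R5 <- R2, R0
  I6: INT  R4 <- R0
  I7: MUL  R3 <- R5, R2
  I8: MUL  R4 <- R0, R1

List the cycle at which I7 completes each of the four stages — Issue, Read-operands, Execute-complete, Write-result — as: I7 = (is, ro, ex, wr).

cycle 1: issue I1 (ADD)
cycle 2: I1 read-ops
cycle 4: I1 finished on ADD
cycle 5: I1→R4
cycle 6: issue I2 (ADD)
cycle 7: I2 read-ops | issue I3 (INT)
cycle 8: I3 read-ops | issue I4 (DIV)
cycle 9: I2 finished on ADD | I3 finished on INT | I4 read-ops
cycle 10: I2→R1 | I3→R0
cycle 17: I4 finished on DIV
cycle 18: I4→R3
cycle 19: issue I5 (DIV)
cycle 20: I5 read-ops | issue I6 (INT)
cycle 21: I6 read-ops | issue I7 (MUL)
cycle 22: I6 finished on INT
cycle 23: I6→R4
cycle 28: I5 finished on DIV
cycle 29: I5→R5
cycle 30: I7 read-ops
cycle 34: I7 finished on MUL
cycle 35: I7→R3
cycle 36: issue I8 (MUL)
cycle 37: I8 read-ops
cycle 41: I8 finished on MUL
cycle 42: I8→R4

I7 = (21, 30, 34, 35)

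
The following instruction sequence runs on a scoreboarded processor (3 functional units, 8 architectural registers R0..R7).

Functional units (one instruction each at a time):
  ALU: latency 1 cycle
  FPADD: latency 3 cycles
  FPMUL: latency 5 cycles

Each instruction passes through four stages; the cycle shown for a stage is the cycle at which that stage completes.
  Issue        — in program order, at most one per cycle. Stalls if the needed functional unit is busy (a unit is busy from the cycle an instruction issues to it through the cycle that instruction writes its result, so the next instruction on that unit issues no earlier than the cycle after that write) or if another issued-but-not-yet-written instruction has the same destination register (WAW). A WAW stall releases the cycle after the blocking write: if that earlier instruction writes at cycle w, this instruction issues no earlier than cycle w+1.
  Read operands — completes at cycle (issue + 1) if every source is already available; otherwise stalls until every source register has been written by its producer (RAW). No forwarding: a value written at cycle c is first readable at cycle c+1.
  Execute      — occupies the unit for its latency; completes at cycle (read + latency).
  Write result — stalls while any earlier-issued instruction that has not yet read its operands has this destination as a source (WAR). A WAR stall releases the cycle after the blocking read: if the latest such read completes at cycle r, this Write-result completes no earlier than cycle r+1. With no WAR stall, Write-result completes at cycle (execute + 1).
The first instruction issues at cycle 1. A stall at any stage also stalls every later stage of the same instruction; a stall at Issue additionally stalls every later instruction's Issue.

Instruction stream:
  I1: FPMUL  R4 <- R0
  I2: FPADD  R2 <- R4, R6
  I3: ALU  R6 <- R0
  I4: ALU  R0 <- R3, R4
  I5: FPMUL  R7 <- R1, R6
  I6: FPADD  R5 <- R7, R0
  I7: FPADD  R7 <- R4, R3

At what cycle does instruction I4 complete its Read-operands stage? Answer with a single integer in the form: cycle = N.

cycle 1: issue I1 (FPMUL)
cycle 2: I1 read-ops, issue I2 (FPADD)
cycle 3: issue I3 (ALU)
cycle 4: I3 read-ops
cycle 5: I3 finished on ALU
cycle 7: I1 finished on FPMUL
cycle 8: I1→R4
cycle 9: I2 read-ops
cycle 10: I3→R6
cycle 11: issue I4 (ALU)
cycle 12: I2 finished on FPADD, I4 read-ops, issue I5 (FPMUL)
cycle 13: I2→R2, I4 finished on ALU, I5 read-ops
cycle 14: I4→R0, issue I6 (FPADD)
cycle 18: I5 finished on FPMUL
cycle 19: I5→R7
cycle 20: I6 read-ops
cycle 23: I6 finished on FPADD
cycle 24: I6→R5
cycle 25: issue I7 (FPADD)
cycle 26: I7 read-ops
cycle 29: I7 finished on FPADD
cycle 30: I7→R7

cycle = 12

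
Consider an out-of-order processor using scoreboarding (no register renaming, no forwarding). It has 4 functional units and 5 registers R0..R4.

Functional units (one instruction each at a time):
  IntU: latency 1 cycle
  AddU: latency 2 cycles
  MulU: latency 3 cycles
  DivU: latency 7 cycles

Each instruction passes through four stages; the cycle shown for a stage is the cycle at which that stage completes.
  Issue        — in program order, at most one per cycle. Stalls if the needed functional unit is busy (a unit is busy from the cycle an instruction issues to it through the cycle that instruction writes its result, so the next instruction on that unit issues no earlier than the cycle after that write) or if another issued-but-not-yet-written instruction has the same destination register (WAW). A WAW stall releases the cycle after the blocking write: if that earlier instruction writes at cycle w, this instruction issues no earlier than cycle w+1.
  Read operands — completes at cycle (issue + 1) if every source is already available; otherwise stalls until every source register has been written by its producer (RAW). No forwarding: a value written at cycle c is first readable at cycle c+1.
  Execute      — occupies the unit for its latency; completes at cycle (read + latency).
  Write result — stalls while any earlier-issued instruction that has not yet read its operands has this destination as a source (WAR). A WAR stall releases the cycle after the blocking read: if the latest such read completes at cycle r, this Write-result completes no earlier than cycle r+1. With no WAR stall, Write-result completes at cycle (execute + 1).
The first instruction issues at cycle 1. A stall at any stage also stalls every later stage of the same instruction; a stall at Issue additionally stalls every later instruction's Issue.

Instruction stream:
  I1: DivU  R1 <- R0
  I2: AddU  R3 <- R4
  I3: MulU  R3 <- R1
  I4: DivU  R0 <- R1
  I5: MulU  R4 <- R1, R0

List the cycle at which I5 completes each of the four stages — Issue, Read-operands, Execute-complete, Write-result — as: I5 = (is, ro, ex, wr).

I5 = (16, 21, 24, 25)

[1] I1 issues→DivU
[2] I1 reads · I2 issues→AddU
[3] I2 reads
[5] I2 exec-done
[6] I2 writes R3
[7] I3 issues→MulU
[9] I1 exec-done
[10] I1 writes R1
[11] I3 reads · I4 issues→DivU
[12] I4 reads
[14] I3 exec-done
[15] I3 writes R3
[16] I5 issues→MulU
[19] I4 exec-done
[20] I4 writes R0
[21] I5 reads
[24] I5 exec-done
[25] I5 writes R4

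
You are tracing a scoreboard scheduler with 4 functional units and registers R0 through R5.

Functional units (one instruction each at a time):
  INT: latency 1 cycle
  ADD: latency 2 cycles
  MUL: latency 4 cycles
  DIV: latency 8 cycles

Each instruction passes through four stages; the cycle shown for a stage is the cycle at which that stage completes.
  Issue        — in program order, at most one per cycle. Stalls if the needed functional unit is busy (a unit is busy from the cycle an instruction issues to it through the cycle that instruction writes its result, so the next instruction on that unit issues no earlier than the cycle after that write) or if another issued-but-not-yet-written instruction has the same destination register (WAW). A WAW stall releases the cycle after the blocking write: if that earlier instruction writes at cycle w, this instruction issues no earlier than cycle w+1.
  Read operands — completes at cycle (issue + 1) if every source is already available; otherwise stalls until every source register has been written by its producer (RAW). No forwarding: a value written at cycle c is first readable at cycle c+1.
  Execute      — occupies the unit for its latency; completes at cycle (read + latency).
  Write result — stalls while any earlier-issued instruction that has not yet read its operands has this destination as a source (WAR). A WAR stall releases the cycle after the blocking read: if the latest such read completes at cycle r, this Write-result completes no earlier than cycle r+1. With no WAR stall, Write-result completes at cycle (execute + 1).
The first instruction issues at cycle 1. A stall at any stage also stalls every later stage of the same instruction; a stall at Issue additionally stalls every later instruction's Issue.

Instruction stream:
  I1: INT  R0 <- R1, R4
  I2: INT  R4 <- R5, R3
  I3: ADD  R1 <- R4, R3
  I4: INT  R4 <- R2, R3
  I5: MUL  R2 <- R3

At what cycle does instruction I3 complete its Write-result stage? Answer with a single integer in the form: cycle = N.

[1] I1 dispatched to INT
[2] I1 operands ready
[3] I1 complete
[4] R0←I1
[5] I2 dispatched to INT
[6] I2 operands ready · I3 dispatched to ADD
[7] I2 complete
[8] R4←I2
[9] I3 operands ready · I4 dispatched to INT
[10] I4 operands ready · I5 dispatched to MUL
[11] I3 complete · I4 complete · I5 operands ready
[12] R1←I3 · R4←I4
[15] I5 complete
[16] R2←I5

cycle = 12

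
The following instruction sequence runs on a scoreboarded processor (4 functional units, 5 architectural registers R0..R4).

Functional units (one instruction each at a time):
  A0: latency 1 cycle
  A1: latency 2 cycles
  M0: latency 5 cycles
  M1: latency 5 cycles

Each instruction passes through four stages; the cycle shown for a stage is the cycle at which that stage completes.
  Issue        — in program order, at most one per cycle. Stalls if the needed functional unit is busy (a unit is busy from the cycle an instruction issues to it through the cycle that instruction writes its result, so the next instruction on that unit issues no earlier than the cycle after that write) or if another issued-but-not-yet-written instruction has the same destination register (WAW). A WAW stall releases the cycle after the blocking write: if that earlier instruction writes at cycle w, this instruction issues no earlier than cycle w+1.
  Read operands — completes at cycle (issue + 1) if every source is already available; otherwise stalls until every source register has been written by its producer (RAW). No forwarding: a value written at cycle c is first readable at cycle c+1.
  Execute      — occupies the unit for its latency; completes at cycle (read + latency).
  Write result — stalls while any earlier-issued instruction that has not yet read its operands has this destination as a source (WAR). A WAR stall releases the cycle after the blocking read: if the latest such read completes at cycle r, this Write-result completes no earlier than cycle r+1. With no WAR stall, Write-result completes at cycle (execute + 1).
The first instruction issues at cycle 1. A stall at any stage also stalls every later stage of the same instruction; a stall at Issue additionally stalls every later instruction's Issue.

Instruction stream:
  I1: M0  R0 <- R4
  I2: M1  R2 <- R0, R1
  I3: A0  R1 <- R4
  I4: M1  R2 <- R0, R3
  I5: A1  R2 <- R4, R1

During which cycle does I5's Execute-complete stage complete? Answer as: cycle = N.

cycle = 27

cycle 1: issue I1 (M0)
cycle 2: I1 read-ops, issue I2 (M1)
cycle 3: issue I3 (A0)
cycle 4: I3 read-ops
cycle 5: I3 finished on A0
cycle 7: I1 finished on M0
cycle 8: I1→R0
cycle 9: I2 read-ops
cycle 10: I3→R1
cycle 14: I2 finished on M1
cycle 15: I2→R2
cycle 16: issue I4 (M1)
cycle 17: I4 read-ops
cycle 22: I4 finished on M1
cycle 23: I4→R2
cycle 24: issue I5 (A1)
cycle 25: I5 read-ops
cycle 27: I5 finished on A1
cycle 28: I5→R2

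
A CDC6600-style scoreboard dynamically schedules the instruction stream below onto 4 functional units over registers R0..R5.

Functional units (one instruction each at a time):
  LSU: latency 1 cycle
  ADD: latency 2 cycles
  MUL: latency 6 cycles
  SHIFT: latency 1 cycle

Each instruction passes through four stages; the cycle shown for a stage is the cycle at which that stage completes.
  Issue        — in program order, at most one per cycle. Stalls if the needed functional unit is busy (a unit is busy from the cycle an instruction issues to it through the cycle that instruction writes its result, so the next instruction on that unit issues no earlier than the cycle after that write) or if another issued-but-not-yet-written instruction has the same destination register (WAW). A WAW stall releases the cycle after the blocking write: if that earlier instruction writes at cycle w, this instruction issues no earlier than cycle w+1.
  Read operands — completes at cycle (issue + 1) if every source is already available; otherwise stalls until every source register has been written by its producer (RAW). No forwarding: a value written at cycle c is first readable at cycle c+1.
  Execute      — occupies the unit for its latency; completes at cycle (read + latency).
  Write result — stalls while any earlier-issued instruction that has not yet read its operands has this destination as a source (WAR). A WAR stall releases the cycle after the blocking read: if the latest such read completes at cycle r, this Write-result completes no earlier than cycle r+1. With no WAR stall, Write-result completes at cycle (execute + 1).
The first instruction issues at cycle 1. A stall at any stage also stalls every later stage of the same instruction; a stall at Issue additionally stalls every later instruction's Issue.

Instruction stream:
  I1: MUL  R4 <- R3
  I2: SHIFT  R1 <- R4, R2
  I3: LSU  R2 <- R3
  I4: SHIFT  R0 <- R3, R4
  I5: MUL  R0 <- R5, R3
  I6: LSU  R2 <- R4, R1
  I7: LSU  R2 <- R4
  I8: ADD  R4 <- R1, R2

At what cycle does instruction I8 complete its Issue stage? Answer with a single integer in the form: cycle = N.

I1: IS=1 RO=2 EX=8 WR=9
I2: IS=2 RO=10 EX=11 WR=12  [RAW R4: wait I1 write@9]
I3: IS=3 RO=4 EX=5 WR=11  [WAR R2: wait I2 read@10]
I4: IS=13 RO=14 EX=15 WR=16  [struct: SHIFT busy until I2 writes@12]
I5: IS=17 RO=18 EX=24 WR=25  [WAW R0: wait I4 write@16]
I6: IS=18 RO=19 EX=20 WR=21
I7: IS=22 RO=23 EX=24 WR=25  [struct: LSU busy until I6 writes@21]
I8: IS=23 RO=26 EX=28 WR=29  [RAW R2: wait I7 write@25]

cycle = 23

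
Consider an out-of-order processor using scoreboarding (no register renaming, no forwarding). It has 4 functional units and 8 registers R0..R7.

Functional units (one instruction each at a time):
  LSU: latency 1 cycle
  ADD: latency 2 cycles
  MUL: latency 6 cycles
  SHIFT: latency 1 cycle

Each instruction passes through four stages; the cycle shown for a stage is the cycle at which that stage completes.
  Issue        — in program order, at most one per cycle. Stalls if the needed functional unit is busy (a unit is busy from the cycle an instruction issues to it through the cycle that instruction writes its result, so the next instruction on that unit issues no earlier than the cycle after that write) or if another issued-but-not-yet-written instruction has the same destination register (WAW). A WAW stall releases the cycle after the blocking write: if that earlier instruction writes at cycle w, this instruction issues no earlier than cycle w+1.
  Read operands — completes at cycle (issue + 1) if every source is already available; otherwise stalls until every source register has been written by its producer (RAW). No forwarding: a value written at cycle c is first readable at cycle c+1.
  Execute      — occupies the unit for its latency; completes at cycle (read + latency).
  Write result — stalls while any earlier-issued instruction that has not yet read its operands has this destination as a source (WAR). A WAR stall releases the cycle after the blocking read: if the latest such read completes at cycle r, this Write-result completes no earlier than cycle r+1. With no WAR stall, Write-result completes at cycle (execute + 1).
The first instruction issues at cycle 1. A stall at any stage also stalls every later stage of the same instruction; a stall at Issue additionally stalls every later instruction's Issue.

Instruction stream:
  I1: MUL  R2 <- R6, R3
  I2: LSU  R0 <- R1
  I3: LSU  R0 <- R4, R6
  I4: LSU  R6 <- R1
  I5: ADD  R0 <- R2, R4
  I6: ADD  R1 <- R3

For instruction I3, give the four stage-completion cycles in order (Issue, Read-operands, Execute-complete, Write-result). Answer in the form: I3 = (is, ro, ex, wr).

I3 = (6, 7, 8, 9)

  I1 | 1 | 2 | 8 | 9
  I2 | 2 | 3 | 4 | 5
  I3 | 6 | 7 | 8 | 9   struct: LSU busy until I2 writes@5
  I4 | 10 | 11 | 12 | 13   struct: LSU busy until I3 writes@9
  I5 | 11 | 12 | 14 | 15
  I6 | 16 | 17 | 19 | 20   struct: ADD busy until I5 writes@15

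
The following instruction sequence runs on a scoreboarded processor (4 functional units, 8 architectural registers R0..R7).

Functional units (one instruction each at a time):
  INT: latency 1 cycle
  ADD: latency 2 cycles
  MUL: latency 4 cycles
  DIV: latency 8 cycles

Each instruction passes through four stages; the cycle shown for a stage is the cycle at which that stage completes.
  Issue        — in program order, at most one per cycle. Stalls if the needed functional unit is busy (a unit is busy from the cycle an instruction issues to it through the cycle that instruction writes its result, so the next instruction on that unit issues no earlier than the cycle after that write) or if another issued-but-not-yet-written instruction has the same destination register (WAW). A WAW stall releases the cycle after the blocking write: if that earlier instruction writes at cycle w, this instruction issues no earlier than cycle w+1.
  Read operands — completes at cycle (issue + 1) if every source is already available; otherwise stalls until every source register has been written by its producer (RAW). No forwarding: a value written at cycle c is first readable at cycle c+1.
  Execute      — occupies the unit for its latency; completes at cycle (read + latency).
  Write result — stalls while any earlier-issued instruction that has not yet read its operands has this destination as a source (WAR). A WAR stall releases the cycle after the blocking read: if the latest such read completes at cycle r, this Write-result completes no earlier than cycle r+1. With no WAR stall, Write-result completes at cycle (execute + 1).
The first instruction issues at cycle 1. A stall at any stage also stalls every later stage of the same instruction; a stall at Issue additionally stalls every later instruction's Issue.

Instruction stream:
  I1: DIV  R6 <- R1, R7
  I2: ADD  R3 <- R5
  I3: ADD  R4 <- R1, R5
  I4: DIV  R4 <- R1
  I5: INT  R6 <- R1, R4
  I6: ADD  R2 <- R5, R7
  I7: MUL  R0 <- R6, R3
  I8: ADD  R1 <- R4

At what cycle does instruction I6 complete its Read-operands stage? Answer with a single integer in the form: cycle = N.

cycle = 15

I1  is:1  ro:2  ex:10  wr:11
I2  is:2  ro:3  ex:5  wr:6
I3  is:7  ro:8  ex:10  wr:11  — struct: ADD busy until I2 writes@6
I4  is:12  ro:13  ex:21  wr:22  — WAW R4: wait I3 write@11
I5  is:13  ro:23  ex:24  wr:25  — RAW R4: wait I4 write@22
I6  is:14  ro:15  ex:17  wr:18
I7  is:15  ro:26  ex:30  wr:31  — RAW R6: wait I5 write@25
I8  is:19  ro:23  ex:25  wr:26  — struct: ADD busy until I6 writes@18, RAW R4: wait I4 write@22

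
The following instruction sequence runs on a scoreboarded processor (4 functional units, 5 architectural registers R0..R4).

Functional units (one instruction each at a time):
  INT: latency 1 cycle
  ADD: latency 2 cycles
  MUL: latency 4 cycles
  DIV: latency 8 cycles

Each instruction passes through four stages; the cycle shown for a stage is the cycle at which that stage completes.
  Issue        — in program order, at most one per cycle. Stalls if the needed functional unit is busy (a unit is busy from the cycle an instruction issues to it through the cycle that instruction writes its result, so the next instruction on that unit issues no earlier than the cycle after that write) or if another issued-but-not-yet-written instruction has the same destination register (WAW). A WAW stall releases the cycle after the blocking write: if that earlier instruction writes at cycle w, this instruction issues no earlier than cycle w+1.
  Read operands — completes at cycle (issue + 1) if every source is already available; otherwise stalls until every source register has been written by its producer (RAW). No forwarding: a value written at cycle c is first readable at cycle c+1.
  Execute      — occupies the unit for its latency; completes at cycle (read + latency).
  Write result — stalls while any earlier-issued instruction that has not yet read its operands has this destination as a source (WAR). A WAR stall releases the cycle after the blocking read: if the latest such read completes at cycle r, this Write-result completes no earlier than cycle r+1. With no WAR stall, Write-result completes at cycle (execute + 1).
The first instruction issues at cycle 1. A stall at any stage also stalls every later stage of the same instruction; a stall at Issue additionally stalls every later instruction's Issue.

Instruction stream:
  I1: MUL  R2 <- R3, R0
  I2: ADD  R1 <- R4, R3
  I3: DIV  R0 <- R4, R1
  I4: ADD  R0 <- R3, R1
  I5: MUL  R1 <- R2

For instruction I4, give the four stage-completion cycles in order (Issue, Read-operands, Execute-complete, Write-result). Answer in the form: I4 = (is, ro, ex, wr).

I4 = (17, 18, 20, 21)

c1: I1→MUL
c2: I1 RO, I2→ADD
c3: I2 RO, I3→DIV
c5: I2 EX
c6: I1 EX, I2 WR R1
c7: I1 WR R2, I3 RO
c15: I3 EX
c16: I3 WR R0
c17: I4→ADD
c18: I4 RO, I5→MUL
c19: I5 RO
c20: I4 EX
c21: I4 WR R0
c23: I5 EX
c24: I5 WR R1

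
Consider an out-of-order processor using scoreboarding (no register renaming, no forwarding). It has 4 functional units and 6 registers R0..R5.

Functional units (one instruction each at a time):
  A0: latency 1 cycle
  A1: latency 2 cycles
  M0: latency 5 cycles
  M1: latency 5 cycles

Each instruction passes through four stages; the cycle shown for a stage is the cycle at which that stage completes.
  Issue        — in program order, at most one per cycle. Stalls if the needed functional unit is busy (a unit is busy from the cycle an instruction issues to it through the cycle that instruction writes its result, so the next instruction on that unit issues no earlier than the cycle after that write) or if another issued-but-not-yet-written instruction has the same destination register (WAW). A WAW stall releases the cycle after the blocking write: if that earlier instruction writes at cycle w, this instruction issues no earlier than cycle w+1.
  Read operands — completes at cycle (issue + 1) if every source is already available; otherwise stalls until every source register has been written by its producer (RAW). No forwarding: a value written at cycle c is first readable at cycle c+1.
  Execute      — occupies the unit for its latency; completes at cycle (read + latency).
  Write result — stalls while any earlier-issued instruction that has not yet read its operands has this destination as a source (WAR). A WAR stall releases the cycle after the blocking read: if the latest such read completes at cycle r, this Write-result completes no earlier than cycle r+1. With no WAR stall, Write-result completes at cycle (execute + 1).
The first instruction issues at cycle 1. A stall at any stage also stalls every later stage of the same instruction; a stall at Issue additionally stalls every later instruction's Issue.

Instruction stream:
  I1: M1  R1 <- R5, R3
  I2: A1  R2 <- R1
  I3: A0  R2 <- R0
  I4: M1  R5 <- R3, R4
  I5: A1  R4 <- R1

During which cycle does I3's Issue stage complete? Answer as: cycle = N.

cycle = 13

t=1  I1 dispatched to M1
t=2  I1 operands ready | I2 dispatched to A1
t=7  I1 complete
t=8  R1←I1
t=9  I2 operands ready
t=11  I2 complete
t=12  R2←I2
t=13  I3 dispatched to A0
t=14  I3 operands ready | I4 dispatched to M1
t=15  I3 complete | I4 operands ready | I5 dispatched to A1
t=16  R2←I3 | I5 operands ready
t=18  I5 complete
t=19  R4←I5
t=20  I4 complete
t=21  R5←I4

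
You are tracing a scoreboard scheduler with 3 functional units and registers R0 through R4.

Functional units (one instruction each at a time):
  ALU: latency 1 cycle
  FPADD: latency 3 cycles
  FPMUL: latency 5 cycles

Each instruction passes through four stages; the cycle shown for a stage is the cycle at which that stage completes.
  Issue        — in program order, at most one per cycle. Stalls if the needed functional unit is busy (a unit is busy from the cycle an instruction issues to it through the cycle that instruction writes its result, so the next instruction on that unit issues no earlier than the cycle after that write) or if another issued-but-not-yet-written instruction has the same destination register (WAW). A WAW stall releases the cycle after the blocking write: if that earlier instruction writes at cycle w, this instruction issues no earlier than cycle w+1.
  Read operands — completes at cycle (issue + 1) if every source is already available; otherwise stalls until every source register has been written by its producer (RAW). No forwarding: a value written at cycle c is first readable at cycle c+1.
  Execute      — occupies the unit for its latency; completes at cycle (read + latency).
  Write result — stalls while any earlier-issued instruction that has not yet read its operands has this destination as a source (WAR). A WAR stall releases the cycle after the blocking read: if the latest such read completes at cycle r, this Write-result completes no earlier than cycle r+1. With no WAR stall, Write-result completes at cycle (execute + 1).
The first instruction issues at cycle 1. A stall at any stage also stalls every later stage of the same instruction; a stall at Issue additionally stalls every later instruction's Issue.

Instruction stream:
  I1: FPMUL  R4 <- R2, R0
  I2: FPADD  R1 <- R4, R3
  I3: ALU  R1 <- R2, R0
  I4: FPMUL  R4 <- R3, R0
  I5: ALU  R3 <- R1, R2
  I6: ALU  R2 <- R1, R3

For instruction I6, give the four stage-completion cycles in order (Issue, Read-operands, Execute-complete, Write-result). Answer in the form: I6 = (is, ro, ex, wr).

cycle 1: issue I1 (FPMUL)
cycle 2: I1 read-ops, issue I2 (FPADD)
cycle 7: I1 finished on FPMUL
cycle 8: I1→R4
cycle 9: I2 read-ops
cycle 12: I2 finished on FPADD
cycle 13: I2→R1
cycle 14: issue I3 (ALU)
cycle 15: I3 read-ops, issue I4 (FPMUL)
cycle 16: I3 finished on ALU, I4 read-ops
cycle 17: I3→R1
cycle 18: issue I5 (ALU)
cycle 19: I5 read-ops
cycle 20: I5 finished on ALU
cycle 21: I4 finished on FPMUL, I5→R3
cycle 22: I4→R4, issue I6 (ALU)
cycle 23: I6 read-ops
cycle 24: I6 finished on ALU
cycle 25: I6→R2

I6 = (22, 23, 24, 25)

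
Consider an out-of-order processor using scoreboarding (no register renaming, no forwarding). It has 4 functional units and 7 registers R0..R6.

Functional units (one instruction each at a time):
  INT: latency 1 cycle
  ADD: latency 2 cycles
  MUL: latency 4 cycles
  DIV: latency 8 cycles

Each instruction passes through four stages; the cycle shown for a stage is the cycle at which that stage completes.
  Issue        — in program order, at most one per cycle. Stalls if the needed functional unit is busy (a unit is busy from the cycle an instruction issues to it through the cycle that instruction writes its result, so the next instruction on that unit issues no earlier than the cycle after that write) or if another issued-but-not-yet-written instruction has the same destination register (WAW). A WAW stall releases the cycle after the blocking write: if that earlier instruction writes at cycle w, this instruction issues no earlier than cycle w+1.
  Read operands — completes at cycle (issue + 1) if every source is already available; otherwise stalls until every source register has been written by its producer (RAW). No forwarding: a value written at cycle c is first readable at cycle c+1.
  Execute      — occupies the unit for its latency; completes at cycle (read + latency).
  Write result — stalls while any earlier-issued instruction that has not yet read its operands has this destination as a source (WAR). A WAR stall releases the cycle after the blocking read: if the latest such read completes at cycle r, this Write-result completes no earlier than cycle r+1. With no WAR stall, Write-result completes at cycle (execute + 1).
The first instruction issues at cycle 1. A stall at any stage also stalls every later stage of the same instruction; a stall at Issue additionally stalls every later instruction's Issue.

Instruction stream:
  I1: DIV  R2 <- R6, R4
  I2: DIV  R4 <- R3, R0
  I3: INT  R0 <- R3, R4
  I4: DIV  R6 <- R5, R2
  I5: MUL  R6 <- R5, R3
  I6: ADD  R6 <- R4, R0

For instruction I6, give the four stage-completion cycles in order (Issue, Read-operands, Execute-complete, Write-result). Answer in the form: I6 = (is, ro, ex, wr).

I6 = (41, 42, 44, 45)

[I1] 1/2/10/11
[I2] 12/13/21/22  (struct: DIV busy until I1 writes@11)
[I3] 13/23/24/25  (RAW R4: wait I2 write@22)
[I4] 23/24/32/33  (struct: DIV busy until I2 writes@22)
[I5] 34/35/39/40  (WAW R6: wait I4 write@33)
[I6] 41/42/44/45  (WAW R6: wait I5 write@40)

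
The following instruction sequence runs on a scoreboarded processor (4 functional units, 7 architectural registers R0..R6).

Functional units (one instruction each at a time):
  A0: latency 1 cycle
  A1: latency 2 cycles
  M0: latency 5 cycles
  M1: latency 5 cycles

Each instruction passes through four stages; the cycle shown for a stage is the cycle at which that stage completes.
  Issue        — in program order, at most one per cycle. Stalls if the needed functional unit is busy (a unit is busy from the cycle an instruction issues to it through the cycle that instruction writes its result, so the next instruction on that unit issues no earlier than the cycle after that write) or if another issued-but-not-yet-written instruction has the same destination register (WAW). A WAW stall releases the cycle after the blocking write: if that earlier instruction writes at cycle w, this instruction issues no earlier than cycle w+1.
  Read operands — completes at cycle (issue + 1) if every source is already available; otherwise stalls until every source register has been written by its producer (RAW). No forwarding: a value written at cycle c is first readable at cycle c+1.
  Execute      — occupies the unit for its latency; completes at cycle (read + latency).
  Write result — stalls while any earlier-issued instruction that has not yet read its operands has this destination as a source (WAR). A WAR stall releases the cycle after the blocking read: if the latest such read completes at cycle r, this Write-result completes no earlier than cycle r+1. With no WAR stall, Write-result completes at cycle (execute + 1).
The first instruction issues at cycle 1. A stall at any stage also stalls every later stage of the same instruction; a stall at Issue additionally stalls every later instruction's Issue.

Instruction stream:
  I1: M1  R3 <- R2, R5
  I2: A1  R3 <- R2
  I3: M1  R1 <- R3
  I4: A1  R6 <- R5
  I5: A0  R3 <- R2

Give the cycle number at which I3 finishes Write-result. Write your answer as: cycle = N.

cycle = 20

I1: IS=1 RO=2 EX=7 WR=8
I2: IS=9 RO=10 EX=12 WR=13  [WAW R3: wait I1 write@8]
I3: IS=10 RO=14 EX=19 WR=20  [RAW R3: wait I2 write@13]
I4: IS=14 RO=15 EX=17 WR=18  [struct: A1 busy until I2 writes@13]
I5: IS=15 RO=16 EX=17 WR=18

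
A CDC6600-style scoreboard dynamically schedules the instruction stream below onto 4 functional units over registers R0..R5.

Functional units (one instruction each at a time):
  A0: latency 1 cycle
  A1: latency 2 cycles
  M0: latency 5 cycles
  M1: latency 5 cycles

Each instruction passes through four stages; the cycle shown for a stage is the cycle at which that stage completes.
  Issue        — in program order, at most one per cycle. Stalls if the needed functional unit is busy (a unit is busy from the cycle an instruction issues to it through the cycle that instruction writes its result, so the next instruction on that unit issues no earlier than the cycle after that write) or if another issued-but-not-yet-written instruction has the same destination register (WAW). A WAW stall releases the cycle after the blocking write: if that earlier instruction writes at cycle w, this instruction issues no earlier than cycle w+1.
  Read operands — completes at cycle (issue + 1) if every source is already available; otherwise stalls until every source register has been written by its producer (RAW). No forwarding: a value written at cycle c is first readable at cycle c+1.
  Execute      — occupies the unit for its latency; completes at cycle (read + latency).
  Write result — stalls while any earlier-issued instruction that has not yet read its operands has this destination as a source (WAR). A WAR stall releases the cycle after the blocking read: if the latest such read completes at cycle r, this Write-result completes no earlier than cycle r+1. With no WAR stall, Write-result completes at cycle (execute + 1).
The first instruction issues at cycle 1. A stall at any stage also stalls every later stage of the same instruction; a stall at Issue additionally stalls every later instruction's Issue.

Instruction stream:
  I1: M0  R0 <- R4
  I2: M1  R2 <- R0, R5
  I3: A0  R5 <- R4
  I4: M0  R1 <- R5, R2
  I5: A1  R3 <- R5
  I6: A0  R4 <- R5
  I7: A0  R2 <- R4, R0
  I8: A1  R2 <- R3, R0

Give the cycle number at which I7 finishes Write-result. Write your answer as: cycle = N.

I1 -> (1, 2, 7, 8)
I2 -> (2, 9, 14, 15)  // RAW R0: wait I1 write@8
I3 -> (3, 4, 5, 10)  // WAR R5: wait I2 read@9
I4 -> (9, 16, 21, 22)  // struct: M0 busy until I1 writes@8, RAW R2: wait I2 write@15
I5 -> (10, 11, 13, 14)
I6 -> (11, 12, 13, 14)
I7 -> (16, 17, 18, 19)  // WAW R2: wait I2 write@15
I8 -> (20, 21, 23, 24)  // WAW R2: wait I7 write@19

cycle = 19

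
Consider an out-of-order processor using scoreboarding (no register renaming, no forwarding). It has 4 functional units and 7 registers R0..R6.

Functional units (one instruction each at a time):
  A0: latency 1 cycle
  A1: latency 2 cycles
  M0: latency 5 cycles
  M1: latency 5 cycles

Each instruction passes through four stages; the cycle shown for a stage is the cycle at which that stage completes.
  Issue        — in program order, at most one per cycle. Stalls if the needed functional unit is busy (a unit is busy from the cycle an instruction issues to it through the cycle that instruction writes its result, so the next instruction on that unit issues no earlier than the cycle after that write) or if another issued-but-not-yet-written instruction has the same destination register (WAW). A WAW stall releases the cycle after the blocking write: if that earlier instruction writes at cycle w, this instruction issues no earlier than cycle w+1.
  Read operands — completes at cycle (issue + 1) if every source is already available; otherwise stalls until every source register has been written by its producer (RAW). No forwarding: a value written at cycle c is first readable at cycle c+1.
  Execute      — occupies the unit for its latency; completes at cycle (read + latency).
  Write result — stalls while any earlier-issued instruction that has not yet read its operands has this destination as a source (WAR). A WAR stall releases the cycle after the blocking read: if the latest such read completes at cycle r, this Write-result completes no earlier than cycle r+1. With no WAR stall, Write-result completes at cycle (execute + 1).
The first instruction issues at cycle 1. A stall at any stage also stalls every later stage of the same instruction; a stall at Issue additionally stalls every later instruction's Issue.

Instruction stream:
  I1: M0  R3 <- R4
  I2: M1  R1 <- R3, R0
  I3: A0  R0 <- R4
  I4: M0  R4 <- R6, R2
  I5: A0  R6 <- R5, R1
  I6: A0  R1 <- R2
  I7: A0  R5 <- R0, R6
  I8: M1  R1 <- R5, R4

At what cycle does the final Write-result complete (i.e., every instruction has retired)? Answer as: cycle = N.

cycle = 33

cycle 1: I1 issues→M0
cycle 2: I1 reads; I2 issues→M1
cycle 3: I3 issues→A0
cycle 4: I3 reads
cycle 5: I3 exec-done
cycle 7: I1 exec-done
cycle 8: I1 writes R3
cycle 9: I2 reads; I4 issues→M0
cycle 10: I3 writes R0; I4 reads
cycle 11: I5 issues→A0
cycle 14: I2 exec-done
cycle 15: I2 writes R1; I4 exec-done
cycle 16: I4 writes R4; I5 reads
cycle 17: I5 exec-done
cycle 18: I5 writes R6
cycle 19: I6 issues→A0
cycle 20: I6 reads
cycle 21: I6 exec-done
cycle 22: I6 writes R1
cycle 23: I7 issues→A0
cycle 24: I7 reads; I8 issues→M1
cycle 25: I7 exec-done
cycle 26: I7 writes R5
cycle 27: I8 reads
cycle 32: I8 exec-done
cycle 33: I8 writes R1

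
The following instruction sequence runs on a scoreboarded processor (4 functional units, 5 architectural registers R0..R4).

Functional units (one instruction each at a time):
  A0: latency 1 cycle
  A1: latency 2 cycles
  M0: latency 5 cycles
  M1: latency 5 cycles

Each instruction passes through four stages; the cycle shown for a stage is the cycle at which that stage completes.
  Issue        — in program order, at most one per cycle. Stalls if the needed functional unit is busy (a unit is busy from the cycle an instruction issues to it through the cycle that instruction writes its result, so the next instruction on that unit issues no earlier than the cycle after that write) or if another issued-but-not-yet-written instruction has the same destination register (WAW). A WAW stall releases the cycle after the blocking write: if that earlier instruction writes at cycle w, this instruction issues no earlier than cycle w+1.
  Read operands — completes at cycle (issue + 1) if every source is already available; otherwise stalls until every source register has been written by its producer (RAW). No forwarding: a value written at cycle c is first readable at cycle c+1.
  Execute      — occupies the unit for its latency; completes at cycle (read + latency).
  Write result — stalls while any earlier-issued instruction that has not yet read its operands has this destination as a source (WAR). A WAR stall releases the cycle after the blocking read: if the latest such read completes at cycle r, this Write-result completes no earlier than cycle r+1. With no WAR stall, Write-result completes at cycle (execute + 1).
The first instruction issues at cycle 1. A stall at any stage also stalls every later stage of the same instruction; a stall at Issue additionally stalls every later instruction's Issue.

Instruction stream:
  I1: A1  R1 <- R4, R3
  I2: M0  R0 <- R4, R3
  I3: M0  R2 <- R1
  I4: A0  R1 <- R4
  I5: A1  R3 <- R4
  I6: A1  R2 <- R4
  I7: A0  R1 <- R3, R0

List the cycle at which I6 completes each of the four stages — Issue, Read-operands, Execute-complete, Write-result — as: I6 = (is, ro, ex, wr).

1) issue 1, read 2, done 4, write 5
2) issue 2, read 3, done 8, write 9
3) issue 10, read 11, done 16, write 17  <struct: M0 busy until I2 writes@9>
4) issue 11, read 12, done 13, write 14
5) issue 12, read 13, done 15, write 16
6) issue 18, read 19, done 21, write 22  <WAW R2: wait I3 write@17>
7) issue 19, read 20, done 21, write 22

I6 = (18, 19, 21, 22)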